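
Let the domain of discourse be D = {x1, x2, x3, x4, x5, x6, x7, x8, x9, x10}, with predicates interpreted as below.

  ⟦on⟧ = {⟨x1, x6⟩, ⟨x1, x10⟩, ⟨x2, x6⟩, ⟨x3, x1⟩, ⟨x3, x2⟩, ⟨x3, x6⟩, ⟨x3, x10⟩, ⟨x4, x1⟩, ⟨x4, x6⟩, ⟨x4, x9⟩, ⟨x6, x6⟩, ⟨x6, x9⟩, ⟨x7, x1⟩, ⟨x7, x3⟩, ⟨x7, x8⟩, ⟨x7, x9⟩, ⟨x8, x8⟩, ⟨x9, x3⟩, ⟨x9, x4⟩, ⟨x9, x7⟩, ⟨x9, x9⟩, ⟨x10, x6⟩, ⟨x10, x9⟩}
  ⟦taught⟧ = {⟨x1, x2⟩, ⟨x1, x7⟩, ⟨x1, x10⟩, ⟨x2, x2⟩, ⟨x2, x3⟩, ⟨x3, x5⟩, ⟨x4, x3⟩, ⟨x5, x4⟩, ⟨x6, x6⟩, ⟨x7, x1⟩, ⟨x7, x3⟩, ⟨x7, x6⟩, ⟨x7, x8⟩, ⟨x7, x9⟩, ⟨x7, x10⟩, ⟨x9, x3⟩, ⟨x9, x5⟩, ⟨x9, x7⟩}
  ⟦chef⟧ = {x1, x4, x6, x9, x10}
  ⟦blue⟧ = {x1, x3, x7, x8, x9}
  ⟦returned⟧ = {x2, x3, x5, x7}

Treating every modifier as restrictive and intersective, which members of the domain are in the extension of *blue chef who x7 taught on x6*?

⟦who x7 taught⟧ = {x : ⟨x7, x⟩ ∈ ⟦taught⟧} = {x1, x3, x6, x8, x9, x10}
⟦on x6⟧ = {x : ⟨x, x6⟩ ∈ ⟦on⟧} = {x1, x2, x3, x4, x6, x10}
⟦chef⟧ = {x1, x4, x6, x9, x10}
… ∩ ⟦who x7 taught⟧ = {x1, x4, x6, x9, x10} ∩ {x1, x3, x6, x8, x9, x10} = {x1, x6, x9, x10}
… ∩ ⟦on x6⟧ = {x1, x6, x9, x10} ∩ {x1, x2, x3, x4, x6, x10} = {x1, x6, x10}
… ∩ ⟦blue⟧ = {x1, x6, x10} ∩ {x1, x3, x7, x8, x9} = {x1}
So ⟦blue chef who x7 taught on x6⟧ = {x1}.

{x1}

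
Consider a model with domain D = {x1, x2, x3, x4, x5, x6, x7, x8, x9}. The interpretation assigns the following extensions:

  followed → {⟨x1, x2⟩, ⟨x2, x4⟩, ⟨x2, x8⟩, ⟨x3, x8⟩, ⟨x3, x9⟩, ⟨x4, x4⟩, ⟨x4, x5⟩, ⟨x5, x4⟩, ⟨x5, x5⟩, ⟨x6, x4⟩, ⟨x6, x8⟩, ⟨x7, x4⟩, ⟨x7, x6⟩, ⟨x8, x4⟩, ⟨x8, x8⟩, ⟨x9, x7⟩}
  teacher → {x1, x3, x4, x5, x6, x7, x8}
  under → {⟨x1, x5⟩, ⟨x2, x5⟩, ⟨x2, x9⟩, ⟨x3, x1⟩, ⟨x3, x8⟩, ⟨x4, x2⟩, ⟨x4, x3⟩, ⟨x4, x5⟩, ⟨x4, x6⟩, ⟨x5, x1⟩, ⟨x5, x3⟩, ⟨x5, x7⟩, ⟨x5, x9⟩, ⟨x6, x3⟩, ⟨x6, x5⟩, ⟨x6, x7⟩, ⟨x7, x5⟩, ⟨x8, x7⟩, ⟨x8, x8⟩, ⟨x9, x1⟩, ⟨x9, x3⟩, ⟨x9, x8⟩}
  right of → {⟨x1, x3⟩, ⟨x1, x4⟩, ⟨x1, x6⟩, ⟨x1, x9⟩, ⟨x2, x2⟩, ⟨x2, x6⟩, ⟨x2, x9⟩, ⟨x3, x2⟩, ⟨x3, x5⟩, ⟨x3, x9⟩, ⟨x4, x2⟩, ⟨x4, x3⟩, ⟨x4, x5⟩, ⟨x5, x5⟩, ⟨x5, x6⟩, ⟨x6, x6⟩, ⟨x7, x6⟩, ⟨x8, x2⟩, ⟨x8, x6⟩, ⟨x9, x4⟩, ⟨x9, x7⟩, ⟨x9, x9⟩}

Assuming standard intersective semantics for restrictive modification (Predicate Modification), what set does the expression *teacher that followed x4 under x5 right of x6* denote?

⟦that followed x4⟧ = {x : ⟨x, x4⟩ ∈ ⟦followed⟧} = {x2, x4, x5, x6, x7, x8}
⟦under x5⟧ = {x : ⟨x, x5⟩ ∈ ⟦under⟧} = {x1, x2, x4, x6, x7}
⟦right of x6⟧ = {x : ⟨x, x6⟩ ∈ ⟦right of⟧} = {x1, x2, x5, x6, x7, x8}
⟦teacher⟧ = {x1, x3, x4, x5, x6, x7, x8}
… ∩ ⟦that followed x4⟧ = {x1, x3, x4, x5, x6, x7, x8} ∩ {x2, x4, x5, x6, x7, x8} = {x4, x5, x6, x7, x8}
… ∩ ⟦under x5⟧ = {x4, x5, x6, x7, x8} ∩ {x1, x2, x4, x6, x7} = {x4, x6, x7}
… ∩ ⟦right of x6⟧ = {x4, x6, x7} ∩ {x1, x2, x5, x6, x7, x8} = {x6, x7}
So ⟦teacher that followed x4 under x5 right of x6⟧ = {x6, x7}.

{x6, x7}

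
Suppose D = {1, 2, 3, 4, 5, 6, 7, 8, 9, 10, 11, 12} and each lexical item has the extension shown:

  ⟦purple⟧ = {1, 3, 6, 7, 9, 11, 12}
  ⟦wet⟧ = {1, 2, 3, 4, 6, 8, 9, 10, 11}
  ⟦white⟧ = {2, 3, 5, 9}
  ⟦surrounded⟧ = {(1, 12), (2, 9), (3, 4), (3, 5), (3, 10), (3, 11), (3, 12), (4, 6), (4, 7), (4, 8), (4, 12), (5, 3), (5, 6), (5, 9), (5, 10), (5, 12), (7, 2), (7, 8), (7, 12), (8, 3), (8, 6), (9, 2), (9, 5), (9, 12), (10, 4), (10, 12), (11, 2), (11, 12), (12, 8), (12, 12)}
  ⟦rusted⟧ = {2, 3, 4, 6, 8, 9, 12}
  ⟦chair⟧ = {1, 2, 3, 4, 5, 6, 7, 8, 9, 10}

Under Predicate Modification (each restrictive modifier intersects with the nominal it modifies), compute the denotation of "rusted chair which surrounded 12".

⟦which surrounded 12⟧ = {x : ⟨x, 12⟩ ∈ ⟦surrounded⟧} = {1, 3, 4, 5, 7, 9, 10, 11, 12}
⟦chair⟧ = {1, 2, 3, 4, 5, 6, 7, 8, 9, 10}
… ∩ ⟦which surrounded 12⟧ = {1, 2, 3, 4, 5, 6, 7, 8, 9, 10} ∩ {1, 3, 4, 5, 7, 9, 10, 11, 12} = {1, 3, 4, 5, 7, 9, 10}
… ∩ ⟦rusted⟧ = {1, 3, 4, 5, 7, 9, 10} ∩ {2, 3, 4, 6, 8, 9, 12} = {3, 4, 9}
So ⟦rusted chair which surrounded 12⟧ = {3, 4, 9}.

{3, 4, 9}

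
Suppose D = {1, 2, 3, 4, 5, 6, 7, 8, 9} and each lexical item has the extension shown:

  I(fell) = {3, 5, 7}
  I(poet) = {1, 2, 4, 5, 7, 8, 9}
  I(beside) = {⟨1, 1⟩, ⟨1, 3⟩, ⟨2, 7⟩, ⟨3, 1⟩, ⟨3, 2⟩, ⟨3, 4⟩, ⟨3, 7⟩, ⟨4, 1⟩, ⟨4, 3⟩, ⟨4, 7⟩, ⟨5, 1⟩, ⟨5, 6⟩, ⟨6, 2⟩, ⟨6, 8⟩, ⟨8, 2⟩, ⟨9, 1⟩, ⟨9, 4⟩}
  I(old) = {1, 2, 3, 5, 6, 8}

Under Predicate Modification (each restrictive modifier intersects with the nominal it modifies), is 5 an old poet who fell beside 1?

yes

⟦who fell⟧ = ⟦fell⟧ = {3, 5, 7}
⟦beside 1⟧ = {x : ⟨x, 1⟩ ∈ ⟦beside⟧} = {1, 3, 4, 5, 9}
⟦poet⟧ = {1, 2, 4, 5, 7, 8, 9}
… ∩ ⟦who fell⟧ = {1, 2, 4, 5, 7, 8, 9} ∩ {3, 5, 7} = {5, 7}
… ∩ ⟦beside 1⟧ = {5, 7} ∩ {1, 3, 4, 5, 9} = {5}
… ∩ ⟦old⟧ = {5} ∩ {1, 2, 3, 5, 6, 8} = {5}
⟦old poet who fell beside 1⟧ = {5}; 5 ∈ this set.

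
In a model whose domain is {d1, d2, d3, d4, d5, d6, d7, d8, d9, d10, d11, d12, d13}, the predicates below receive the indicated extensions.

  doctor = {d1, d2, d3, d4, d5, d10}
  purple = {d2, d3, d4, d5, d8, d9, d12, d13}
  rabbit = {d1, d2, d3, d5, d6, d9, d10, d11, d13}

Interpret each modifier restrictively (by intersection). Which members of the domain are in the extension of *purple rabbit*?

{d2, d3, d5, d9, d13}

⟦rabbit⟧ = {d1, d2, d3, d5, d6, d9, d10, d11, d13}
… ∩ ⟦purple⟧ = {d1, d2, d3, d5, d6, d9, d10, d11, d13} ∩ {d2, d3, d4, d5, d8, d9, d12, d13} = {d2, d3, d5, d9, d13}
So ⟦purple rabbit⟧ = {d2, d3, d5, d9, d13}.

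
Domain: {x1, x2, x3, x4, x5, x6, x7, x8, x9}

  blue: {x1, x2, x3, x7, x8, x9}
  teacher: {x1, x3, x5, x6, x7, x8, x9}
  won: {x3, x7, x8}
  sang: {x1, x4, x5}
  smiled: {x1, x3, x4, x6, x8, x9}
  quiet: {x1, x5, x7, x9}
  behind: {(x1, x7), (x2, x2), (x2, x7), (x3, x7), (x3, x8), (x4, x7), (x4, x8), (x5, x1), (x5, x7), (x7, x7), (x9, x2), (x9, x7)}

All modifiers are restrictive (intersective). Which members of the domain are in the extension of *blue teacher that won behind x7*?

⟦that won⟧ = ⟦won⟧ = {x3, x7, x8}
⟦behind x7⟧ = {x : ⟨x, x7⟩ ∈ ⟦behind⟧} = {x1, x2, x3, x4, x5, x7, x9}
⟦teacher⟧ = {x1, x3, x5, x6, x7, x8, x9}
… ∩ ⟦that won⟧ = {x1, x3, x5, x6, x7, x8, x9} ∩ {x3, x7, x8} = {x3, x7, x8}
… ∩ ⟦behind x7⟧ = {x3, x7, x8} ∩ {x1, x2, x3, x4, x5, x7, x9} = {x3, x7}
… ∩ ⟦blue⟧ = {x3, x7} ∩ {x1, x2, x3, x7, x8, x9} = {x3, x7}
So ⟦blue teacher that won behind x7⟧ = {x3, x7}.

{x3, x7}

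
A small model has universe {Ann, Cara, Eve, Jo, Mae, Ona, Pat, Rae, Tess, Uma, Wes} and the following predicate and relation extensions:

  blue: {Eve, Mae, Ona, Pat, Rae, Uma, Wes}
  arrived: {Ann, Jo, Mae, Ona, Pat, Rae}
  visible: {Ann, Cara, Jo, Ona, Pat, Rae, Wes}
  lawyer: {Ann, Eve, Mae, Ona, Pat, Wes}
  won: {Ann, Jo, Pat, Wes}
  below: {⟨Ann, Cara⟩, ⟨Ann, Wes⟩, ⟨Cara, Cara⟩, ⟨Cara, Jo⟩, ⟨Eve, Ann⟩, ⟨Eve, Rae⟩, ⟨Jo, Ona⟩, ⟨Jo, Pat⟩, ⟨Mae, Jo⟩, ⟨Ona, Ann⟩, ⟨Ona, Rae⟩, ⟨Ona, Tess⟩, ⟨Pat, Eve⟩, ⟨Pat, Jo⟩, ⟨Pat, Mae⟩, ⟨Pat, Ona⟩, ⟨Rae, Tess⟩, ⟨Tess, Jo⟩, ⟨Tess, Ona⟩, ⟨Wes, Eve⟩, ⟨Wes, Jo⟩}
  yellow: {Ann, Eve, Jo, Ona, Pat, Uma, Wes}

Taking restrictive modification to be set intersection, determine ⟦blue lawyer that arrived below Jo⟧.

⟦that arrived⟧ = ⟦arrived⟧ = {Ann, Jo, Mae, Ona, Pat, Rae}
⟦below Jo⟧ = {x : ⟨x, Jo⟩ ∈ ⟦below⟧} = {Cara, Mae, Pat, Tess, Wes}
⟦lawyer⟧ = {Ann, Eve, Mae, Ona, Pat, Wes}
… ∩ ⟦that arrived⟧ = {Ann, Eve, Mae, Ona, Pat, Wes} ∩ {Ann, Jo, Mae, Ona, Pat, Rae} = {Ann, Mae, Ona, Pat}
… ∩ ⟦below Jo⟧ = {Ann, Mae, Ona, Pat} ∩ {Cara, Mae, Pat, Tess, Wes} = {Mae, Pat}
… ∩ ⟦blue⟧ = {Mae, Pat} ∩ {Eve, Mae, Ona, Pat, Rae, Uma, Wes} = {Mae, Pat}
So ⟦blue lawyer that arrived below Jo⟧ = {Mae, Pat}.

{Mae, Pat}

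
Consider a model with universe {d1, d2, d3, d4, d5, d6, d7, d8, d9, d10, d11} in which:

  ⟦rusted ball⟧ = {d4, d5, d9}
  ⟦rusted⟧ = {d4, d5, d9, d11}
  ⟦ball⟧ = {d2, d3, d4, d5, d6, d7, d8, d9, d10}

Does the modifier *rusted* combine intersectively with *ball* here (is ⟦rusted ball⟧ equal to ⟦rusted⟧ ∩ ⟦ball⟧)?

yes

⟦rusted⟧ ∩ ⟦ball⟧ = {d4, d5, d9, d11} ∩ {d2, d3, d4, d5, d6, d7, d8, d9, d10} = {d4, d5, d9}
Observed ⟦rusted ball⟧ = {d4, d5, d9}.
These coincide, so the modifier is intersective here.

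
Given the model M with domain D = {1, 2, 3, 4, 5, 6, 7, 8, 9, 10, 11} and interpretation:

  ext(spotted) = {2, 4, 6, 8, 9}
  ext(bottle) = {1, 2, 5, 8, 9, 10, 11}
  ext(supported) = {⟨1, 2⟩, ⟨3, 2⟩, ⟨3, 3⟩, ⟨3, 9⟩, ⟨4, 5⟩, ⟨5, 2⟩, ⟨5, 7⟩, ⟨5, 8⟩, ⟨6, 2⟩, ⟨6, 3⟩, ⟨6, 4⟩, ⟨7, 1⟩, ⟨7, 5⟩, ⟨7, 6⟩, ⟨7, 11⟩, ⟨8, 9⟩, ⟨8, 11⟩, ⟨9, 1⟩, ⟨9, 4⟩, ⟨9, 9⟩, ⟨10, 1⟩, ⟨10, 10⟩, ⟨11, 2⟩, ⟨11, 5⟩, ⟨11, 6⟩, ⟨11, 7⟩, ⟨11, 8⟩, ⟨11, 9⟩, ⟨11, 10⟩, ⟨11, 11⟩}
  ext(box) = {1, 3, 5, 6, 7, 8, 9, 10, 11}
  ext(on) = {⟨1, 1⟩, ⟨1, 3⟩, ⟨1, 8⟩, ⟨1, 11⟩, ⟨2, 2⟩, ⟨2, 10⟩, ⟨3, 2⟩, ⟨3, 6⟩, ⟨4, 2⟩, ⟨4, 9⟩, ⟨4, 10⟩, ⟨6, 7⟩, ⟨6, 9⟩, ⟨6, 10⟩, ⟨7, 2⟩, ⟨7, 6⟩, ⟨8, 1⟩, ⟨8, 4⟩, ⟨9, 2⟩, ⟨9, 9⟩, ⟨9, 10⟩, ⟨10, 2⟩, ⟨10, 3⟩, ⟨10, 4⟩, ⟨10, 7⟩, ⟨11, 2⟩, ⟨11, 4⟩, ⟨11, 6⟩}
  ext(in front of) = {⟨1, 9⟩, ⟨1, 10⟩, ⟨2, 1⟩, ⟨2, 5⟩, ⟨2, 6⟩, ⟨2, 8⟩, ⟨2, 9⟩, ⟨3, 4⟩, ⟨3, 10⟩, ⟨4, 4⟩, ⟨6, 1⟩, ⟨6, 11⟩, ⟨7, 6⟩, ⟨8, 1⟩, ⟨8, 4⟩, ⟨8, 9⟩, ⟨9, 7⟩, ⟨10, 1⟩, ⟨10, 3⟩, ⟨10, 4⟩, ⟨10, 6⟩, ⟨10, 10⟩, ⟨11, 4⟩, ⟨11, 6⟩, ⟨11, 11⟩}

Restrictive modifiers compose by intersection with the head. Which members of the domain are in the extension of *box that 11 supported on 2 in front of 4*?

⟦that 11 supported⟧ = {x : ⟨11, x⟩ ∈ ⟦supported⟧} = {2, 5, 6, 7, 8, 9, 10, 11}
⟦on 2⟧ = {x : ⟨x, 2⟩ ∈ ⟦on⟧} = {2, 3, 4, 7, 9, 10, 11}
⟦in front of 4⟧ = {x : ⟨x, 4⟩ ∈ ⟦in front of⟧} = {3, 4, 8, 10, 11}
⟦box⟧ = {1, 3, 5, 6, 7, 8, 9, 10, 11}
… ∩ ⟦that 11 supported⟧ = {1, 3, 5, 6, 7, 8, 9, 10, 11} ∩ {2, 5, 6, 7, 8, 9, 10, 11} = {5, 6, 7, 8, 9, 10, 11}
… ∩ ⟦on 2⟧ = {5, 6, 7, 8, 9, 10, 11} ∩ {2, 3, 4, 7, 9, 10, 11} = {7, 9, 10, 11}
… ∩ ⟦in front of 4⟧ = {7, 9, 10, 11} ∩ {3, 4, 8, 10, 11} = {10, 11}
So ⟦box that 11 supported on 2 in front of 4⟧ = {10, 11}.

{10, 11}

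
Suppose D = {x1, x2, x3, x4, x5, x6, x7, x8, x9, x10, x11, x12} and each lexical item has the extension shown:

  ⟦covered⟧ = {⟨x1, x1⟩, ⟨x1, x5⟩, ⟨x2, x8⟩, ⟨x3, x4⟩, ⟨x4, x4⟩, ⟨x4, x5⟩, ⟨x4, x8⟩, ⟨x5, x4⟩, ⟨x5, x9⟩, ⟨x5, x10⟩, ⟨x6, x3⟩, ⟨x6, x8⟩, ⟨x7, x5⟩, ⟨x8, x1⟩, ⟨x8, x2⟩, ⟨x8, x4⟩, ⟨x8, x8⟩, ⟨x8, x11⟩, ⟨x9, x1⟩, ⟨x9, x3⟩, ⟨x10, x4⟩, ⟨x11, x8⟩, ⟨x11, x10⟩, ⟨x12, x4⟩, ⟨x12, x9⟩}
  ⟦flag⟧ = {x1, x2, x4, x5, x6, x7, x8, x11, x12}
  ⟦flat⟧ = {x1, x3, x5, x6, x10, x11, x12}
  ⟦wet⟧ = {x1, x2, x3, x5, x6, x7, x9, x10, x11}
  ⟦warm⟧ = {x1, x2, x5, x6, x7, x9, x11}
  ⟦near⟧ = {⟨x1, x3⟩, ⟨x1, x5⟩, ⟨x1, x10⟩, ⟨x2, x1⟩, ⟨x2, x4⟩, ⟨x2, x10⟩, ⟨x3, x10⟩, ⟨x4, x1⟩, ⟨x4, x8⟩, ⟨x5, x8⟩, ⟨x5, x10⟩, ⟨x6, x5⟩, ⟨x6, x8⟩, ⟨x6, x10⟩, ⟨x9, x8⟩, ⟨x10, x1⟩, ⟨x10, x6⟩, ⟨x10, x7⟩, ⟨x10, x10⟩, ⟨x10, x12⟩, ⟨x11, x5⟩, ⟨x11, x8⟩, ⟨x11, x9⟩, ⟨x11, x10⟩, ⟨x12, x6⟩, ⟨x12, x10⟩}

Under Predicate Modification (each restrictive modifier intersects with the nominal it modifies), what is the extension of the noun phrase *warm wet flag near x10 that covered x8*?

⟦near x10⟧ = {x : ⟨x, x10⟩ ∈ ⟦near⟧} = {x1, x2, x3, x5, x6, x10, x11, x12}
⟦that covered x8⟧ = {x : ⟨x, x8⟩ ∈ ⟦covered⟧} = {x2, x4, x6, x8, x11}
⟦flag⟧ = {x1, x2, x4, x5, x6, x7, x8, x11, x12}
… ∩ ⟦near x10⟧ = {x1, x2, x4, x5, x6, x7, x8, x11, x12} ∩ {x1, x2, x3, x5, x6, x10, x11, x12} = {x1, x2, x5, x6, x11, x12}
… ∩ ⟦that covered x8⟧ = {x1, x2, x5, x6, x11, x12} ∩ {x2, x4, x6, x8, x11} = {x2, x6, x11}
… ∩ ⟦warm⟧ = {x2, x6, x11} ∩ {x1, x2, x5, x6, x7, x9, x11} = {x2, x6, x11}
… ∩ ⟦wet⟧ = {x2, x6, x11} ∩ {x1, x2, x3, x5, x6, x7, x9, x10, x11} = {x2, x6, x11}
So ⟦warm wet flag near x10 that covered x8⟧ = {x2, x6, x11}.

{x2, x6, x11}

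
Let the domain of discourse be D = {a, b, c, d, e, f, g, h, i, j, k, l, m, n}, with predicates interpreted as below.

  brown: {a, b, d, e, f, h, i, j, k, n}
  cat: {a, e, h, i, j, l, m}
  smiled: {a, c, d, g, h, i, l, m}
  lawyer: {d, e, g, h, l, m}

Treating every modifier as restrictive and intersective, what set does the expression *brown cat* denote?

{a, e, h, i, j}

⟦cat⟧ = {a, e, h, i, j, l, m}
… ∩ ⟦brown⟧ = {a, e, h, i, j, l, m} ∩ {a, b, d, e, f, h, i, j, k, n} = {a, e, h, i, j}
So ⟦brown cat⟧ = {a, e, h, i, j}.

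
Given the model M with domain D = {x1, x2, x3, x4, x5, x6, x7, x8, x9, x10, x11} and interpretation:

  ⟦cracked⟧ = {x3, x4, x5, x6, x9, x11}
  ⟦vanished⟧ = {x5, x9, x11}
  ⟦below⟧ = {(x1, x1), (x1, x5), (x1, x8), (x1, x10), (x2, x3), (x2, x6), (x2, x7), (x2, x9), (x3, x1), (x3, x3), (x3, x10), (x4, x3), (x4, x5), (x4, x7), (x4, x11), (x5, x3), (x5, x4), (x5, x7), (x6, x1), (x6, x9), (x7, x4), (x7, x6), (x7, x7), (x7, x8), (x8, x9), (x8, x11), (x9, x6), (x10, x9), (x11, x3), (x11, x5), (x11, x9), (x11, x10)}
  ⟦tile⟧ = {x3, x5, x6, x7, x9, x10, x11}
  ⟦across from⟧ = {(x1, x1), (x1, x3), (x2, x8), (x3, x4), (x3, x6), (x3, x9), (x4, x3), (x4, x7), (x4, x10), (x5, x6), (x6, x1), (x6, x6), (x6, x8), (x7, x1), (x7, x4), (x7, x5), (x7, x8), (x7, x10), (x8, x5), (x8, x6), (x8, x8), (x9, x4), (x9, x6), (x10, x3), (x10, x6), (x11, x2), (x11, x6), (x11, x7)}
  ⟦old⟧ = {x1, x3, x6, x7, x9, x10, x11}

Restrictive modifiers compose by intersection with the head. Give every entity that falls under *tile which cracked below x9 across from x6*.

{x6, x11}

⟦which cracked⟧ = ⟦cracked⟧ = {x3, x4, x5, x6, x9, x11}
⟦below x9⟧ = {x : ⟨x, x9⟩ ∈ ⟦below⟧} = {x2, x6, x8, x10, x11}
⟦across from x6⟧ = {x : ⟨x, x6⟩ ∈ ⟦across from⟧} = {x3, x5, x6, x8, x9, x10, x11}
⟦tile⟧ = {x3, x5, x6, x7, x9, x10, x11}
… ∩ ⟦which cracked⟧ = {x3, x5, x6, x7, x9, x10, x11} ∩ {x3, x4, x5, x6, x9, x11} = {x3, x5, x6, x9, x11}
… ∩ ⟦below x9⟧ = {x3, x5, x6, x9, x11} ∩ {x2, x6, x8, x10, x11} = {x6, x11}
… ∩ ⟦across from x6⟧ = {x6, x11} ∩ {x3, x5, x6, x8, x9, x10, x11} = {x6, x11}
So ⟦tile which cracked below x9 across from x6⟧ = {x6, x11}.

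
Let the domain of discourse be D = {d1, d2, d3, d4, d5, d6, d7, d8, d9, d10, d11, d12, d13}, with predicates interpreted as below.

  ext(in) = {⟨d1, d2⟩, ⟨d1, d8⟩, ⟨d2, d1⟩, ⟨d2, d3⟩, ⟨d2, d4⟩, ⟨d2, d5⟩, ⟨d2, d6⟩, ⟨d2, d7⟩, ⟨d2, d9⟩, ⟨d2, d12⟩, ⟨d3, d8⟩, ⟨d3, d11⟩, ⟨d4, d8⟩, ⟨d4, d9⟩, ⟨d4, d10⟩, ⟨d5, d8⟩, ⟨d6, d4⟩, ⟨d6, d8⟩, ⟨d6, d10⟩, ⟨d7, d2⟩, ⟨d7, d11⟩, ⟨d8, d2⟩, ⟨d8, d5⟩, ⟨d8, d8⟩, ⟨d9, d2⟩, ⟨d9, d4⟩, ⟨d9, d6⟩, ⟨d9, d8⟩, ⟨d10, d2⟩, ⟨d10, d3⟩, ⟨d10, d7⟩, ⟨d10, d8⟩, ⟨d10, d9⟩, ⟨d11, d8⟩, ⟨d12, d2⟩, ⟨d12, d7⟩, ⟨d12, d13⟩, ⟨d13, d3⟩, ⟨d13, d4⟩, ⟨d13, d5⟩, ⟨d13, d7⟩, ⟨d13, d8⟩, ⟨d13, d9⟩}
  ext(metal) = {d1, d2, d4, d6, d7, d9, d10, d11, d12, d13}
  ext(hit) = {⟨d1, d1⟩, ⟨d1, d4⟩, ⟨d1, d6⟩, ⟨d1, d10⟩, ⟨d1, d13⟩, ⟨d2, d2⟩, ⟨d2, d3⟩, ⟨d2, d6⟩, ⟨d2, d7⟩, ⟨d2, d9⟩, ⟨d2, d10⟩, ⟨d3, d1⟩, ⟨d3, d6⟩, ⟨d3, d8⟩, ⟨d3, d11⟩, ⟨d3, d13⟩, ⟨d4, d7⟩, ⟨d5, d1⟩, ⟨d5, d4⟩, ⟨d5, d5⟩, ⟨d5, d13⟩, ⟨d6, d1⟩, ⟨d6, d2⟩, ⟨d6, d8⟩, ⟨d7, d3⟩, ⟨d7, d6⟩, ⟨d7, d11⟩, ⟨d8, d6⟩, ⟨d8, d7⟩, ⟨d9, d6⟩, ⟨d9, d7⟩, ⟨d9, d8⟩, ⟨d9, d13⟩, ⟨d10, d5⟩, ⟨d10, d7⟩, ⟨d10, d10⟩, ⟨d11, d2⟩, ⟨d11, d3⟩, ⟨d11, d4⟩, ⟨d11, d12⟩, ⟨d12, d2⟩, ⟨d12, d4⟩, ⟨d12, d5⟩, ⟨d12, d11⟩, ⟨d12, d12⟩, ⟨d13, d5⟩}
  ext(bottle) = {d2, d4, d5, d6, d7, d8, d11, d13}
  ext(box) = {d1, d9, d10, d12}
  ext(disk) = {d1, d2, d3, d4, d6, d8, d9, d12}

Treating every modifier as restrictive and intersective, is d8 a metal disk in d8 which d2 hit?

no

⟦in d8⟧ = {x : ⟨x, d8⟩ ∈ ⟦in⟧} = {d1, d3, d4, d5, d6, d8, d9, d10, d11, d13}
⟦which d2 hit⟧ = {x : ⟨d2, x⟩ ∈ ⟦hit⟧} = {d2, d3, d6, d7, d9, d10}
⟦disk⟧ = {d1, d2, d3, d4, d6, d8, d9, d12}
… ∩ ⟦in d8⟧ = {d1, d2, d3, d4, d6, d8, d9, d12} ∩ {d1, d3, d4, d5, d6, d8, d9, d10, d11, d13} = {d1, d3, d4, d6, d8, d9}
… ∩ ⟦which d2 hit⟧ = {d1, d3, d4, d6, d8, d9} ∩ {d2, d3, d6, d7, d9, d10} = {d3, d6, d9}
… ∩ ⟦metal⟧ = {d3, d6, d9} ∩ {d1, d2, d4, d6, d7, d9, d10, d11, d12, d13} = {d6, d9}
⟦metal disk in d8 which d2 hit⟧ = {d6, d9}; d8 ∉ this set.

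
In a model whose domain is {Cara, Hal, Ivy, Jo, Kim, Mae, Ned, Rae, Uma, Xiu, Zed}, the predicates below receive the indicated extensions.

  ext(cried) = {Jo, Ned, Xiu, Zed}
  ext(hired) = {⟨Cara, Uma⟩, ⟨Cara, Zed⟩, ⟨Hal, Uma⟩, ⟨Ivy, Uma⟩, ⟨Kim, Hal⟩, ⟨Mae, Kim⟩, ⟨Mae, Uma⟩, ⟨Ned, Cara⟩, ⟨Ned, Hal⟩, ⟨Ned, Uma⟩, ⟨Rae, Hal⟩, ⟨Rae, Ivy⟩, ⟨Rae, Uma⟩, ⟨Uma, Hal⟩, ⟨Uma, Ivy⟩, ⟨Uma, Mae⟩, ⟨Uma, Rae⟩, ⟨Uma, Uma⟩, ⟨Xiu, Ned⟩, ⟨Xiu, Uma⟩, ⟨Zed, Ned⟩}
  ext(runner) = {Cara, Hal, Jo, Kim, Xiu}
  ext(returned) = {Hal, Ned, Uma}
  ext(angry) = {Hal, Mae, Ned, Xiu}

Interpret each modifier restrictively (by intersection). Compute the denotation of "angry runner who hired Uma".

{Hal, Xiu}

⟦who hired Uma⟧ = {x : ⟨x, Uma⟩ ∈ ⟦hired⟧} = {Cara, Hal, Ivy, Mae, Ned, Rae, Uma, Xiu}
⟦runner⟧ = {Cara, Hal, Jo, Kim, Xiu}
… ∩ ⟦who hired Uma⟧ = {Cara, Hal, Jo, Kim, Xiu} ∩ {Cara, Hal, Ivy, Mae, Ned, Rae, Uma, Xiu} = {Cara, Hal, Xiu}
… ∩ ⟦angry⟧ = {Cara, Hal, Xiu} ∩ {Hal, Mae, Ned, Xiu} = {Hal, Xiu}
So ⟦angry runner who hired Uma⟧ = {Hal, Xiu}.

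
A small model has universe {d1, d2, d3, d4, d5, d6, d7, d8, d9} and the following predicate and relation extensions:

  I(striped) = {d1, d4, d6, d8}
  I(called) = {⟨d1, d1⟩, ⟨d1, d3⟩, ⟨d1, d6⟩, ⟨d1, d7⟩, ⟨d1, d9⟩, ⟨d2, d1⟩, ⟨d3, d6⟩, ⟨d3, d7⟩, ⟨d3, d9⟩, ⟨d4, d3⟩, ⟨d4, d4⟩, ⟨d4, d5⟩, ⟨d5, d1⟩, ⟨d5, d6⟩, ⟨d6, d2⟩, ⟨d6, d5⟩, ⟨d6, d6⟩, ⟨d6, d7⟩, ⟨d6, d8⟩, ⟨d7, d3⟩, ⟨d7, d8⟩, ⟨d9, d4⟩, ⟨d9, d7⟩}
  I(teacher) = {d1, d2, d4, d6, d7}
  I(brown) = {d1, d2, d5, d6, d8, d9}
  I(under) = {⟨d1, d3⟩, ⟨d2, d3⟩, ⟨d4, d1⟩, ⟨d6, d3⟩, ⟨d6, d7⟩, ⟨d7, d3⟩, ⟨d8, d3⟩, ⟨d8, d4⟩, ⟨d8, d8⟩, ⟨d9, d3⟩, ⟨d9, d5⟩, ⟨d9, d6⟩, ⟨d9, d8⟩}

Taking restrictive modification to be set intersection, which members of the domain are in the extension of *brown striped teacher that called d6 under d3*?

⟦that called d6⟧ = {x : ⟨x, d6⟩ ∈ ⟦called⟧} = {d1, d3, d5, d6}
⟦under d3⟧ = {x : ⟨x, d3⟩ ∈ ⟦under⟧} = {d1, d2, d6, d7, d8, d9}
⟦teacher⟧ = {d1, d2, d4, d6, d7}
… ∩ ⟦that called d6⟧ = {d1, d2, d4, d6, d7} ∩ {d1, d3, d5, d6} = {d1, d6}
… ∩ ⟦under d3⟧ = {d1, d6} ∩ {d1, d2, d6, d7, d8, d9} = {d1, d6}
… ∩ ⟦brown⟧ = {d1, d6} ∩ {d1, d2, d5, d6, d8, d9} = {d1, d6}
… ∩ ⟦striped⟧ = {d1, d6} ∩ {d1, d4, d6, d8} = {d1, d6}
So ⟦brown striped teacher that called d6 under d3⟧ = {d1, d6}.

{d1, d6}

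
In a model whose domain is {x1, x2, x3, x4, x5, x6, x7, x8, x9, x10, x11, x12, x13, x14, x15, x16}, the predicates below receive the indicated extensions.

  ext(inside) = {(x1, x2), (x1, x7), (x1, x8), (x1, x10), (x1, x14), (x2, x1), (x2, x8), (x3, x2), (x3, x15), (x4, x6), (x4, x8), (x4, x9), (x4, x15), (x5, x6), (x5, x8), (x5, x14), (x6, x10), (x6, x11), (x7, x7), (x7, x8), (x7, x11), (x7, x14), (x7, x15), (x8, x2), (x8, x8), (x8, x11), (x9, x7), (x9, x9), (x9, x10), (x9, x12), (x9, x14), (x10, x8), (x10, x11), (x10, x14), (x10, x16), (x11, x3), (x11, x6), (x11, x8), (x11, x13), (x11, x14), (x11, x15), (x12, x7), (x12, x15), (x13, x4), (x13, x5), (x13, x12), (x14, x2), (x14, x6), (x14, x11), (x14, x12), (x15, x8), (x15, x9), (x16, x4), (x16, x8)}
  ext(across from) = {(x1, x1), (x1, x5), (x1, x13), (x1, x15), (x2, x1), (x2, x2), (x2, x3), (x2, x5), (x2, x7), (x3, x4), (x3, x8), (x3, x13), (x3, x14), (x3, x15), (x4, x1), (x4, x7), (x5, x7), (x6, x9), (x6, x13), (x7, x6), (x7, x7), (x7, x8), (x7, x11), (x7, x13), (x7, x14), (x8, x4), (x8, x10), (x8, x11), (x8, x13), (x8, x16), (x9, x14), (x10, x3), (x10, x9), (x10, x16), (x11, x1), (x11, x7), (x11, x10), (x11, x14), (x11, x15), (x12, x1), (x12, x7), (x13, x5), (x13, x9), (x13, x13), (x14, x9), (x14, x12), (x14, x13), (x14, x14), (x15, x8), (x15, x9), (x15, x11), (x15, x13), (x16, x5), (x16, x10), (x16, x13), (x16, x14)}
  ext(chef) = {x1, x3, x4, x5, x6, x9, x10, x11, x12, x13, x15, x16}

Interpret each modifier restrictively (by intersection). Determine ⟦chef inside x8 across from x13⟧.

⟦inside x8⟧ = {x : ⟨x, x8⟩ ∈ ⟦inside⟧} = {x1, x2, x4, x5, x7, x8, x10, x11, x15, x16}
⟦across from x13⟧ = {x : ⟨x, x13⟩ ∈ ⟦across from⟧} = {x1, x3, x6, x7, x8, x13, x14, x15, x16}
⟦chef⟧ = {x1, x3, x4, x5, x6, x9, x10, x11, x12, x13, x15, x16}
… ∩ ⟦inside x8⟧ = {x1, x3, x4, x5, x6, x9, x10, x11, x12, x13, x15, x16} ∩ {x1, x2, x4, x5, x7, x8, x10, x11, x15, x16} = {x1, x4, x5, x10, x11, x15, x16}
… ∩ ⟦across from x13⟧ = {x1, x4, x5, x10, x11, x15, x16} ∩ {x1, x3, x6, x7, x8, x13, x14, x15, x16} = {x1, x15, x16}
So ⟦chef inside x8 across from x13⟧ = {x1, x15, x16}.

{x1, x15, x16}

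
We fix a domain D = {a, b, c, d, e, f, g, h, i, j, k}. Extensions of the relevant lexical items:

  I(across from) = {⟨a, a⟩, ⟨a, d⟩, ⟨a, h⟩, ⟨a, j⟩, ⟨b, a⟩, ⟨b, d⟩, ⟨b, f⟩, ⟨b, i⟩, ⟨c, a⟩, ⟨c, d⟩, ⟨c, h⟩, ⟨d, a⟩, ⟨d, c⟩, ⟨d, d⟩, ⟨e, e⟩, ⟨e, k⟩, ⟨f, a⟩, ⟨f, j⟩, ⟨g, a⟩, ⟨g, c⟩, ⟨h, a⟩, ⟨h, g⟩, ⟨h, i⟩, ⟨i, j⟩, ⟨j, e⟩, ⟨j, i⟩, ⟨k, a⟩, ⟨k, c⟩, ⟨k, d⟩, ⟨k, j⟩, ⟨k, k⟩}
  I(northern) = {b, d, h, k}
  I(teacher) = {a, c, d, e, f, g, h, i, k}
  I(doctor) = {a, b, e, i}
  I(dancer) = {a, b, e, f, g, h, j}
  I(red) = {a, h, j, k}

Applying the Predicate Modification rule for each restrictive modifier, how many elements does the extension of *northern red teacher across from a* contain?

⟦across from a⟧ = {x : ⟨x, a⟩ ∈ ⟦across from⟧} = {a, b, c, d, f, g, h, k}
⟦teacher⟧ = {a, c, d, e, f, g, h, i, k}
… ∩ ⟦across from a⟧ = {a, c, d, e, f, g, h, i, k} ∩ {a, b, c, d, f, g, h, k} = {a, c, d, f, g, h, k}
… ∩ ⟦northern⟧ = {a, c, d, f, g, h, k} ∩ {b, d, h, k} = {d, h, k}
… ∩ ⟦red⟧ = {d, h, k} ∩ {a, h, j, k} = {h, k}
⟦northern red teacher across from a⟧ = {h, k}, so the cardinality is 2.

2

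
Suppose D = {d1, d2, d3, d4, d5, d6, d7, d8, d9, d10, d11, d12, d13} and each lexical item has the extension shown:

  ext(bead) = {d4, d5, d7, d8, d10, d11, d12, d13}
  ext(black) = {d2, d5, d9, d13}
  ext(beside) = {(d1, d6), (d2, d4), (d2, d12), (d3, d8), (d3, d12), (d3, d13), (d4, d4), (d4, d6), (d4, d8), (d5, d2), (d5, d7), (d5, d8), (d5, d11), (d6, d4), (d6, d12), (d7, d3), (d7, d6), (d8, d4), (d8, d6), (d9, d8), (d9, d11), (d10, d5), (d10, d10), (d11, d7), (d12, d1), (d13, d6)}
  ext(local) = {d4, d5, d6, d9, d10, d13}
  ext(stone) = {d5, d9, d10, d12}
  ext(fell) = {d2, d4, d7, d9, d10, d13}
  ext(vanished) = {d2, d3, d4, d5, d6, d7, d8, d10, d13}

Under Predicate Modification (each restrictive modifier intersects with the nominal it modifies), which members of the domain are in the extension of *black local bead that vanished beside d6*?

⟦that vanished⟧ = ⟦vanished⟧ = {d2, d3, d4, d5, d6, d7, d8, d10, d13}
⟦beside d6⟧ = {x : ⟨x, d6⟩ ∈ ⟦beside⟧} = {d1, d4, d7, d8, d13}
⟦bead⟧ = {d4, d5, d7, d8, d10, d11, d12, d13}
… ∩ ⟦that vanished⟧ = {d4, d5, d7, d8, d10, d11, d12, d13} ∩ {d2, d3, d4, d5, d6, d7, d8, d10, d13} = {d4, d5, d7, d8, d10, d13}
… ∩ ⟦beside d6⟧ = {d4, d5, d7, d8, d10, d13} ∩ {d1, d4, d7, d8, d13} = {d4, d7, d8, d13}
… ∩ ⟦black⟧ = {d4, d7, d8, d13} ∩ {d2, d5, d9, d13} = {d13}
… ∩ ⟦local⟧ = {d13} ∩ {d4, d5, d6, d9, d10, d13} = {d13}
So ⟦black local bead that vanished beside d6⟧ = {d13}.

{d13}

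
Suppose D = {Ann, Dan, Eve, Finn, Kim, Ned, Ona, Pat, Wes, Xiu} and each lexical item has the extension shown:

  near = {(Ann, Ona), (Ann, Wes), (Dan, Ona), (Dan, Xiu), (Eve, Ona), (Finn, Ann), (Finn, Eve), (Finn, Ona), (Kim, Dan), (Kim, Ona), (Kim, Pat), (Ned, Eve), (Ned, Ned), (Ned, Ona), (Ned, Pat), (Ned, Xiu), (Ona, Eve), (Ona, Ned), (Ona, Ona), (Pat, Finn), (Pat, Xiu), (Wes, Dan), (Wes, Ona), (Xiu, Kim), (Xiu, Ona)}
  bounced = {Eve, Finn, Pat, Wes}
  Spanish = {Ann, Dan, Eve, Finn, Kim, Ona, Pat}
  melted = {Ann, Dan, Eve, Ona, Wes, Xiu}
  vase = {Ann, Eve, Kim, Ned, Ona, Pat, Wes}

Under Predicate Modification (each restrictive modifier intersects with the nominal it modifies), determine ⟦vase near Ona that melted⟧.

⟦near Ona⟧ = {x : ⟨x, Ona⟩ ∈ ⟦near⟧} = {Ann, Dan, Eve, Finn, Kim, Ned, Ona, Wes, Xiu}
⟦that melted⟧ = ⟦melted⟧ = {Ann, Dan, Eve, Ona, Wes, Xiu}
⟦vase⟧ = {Ann, Eve, Kim, Ned, Ona, Pat, Wes}
… ∩ ⟦near Ona⟧ = {Ann, Eve, Kim, Ned, Ona, Pat, Wes} ∩ {Ann, Dan, Eve, Finn, Kim, Ned, Ona, Wes, Xiu} = {Ann, Eve, Kim, Ned, Ona, Wes}
… ∩ ⟦that melted⟧ = {Ann, Eve, Kim, Ned, Ona, Wes} ∩ {Ann, Dan, Eve, Ona, Wes, Xiu} = {Ann, Eve, Ona, Wes}
So ⟦vase near Ona that melted⟧ = {Ann, Eve, Ona, Wes}.

{Ann, Eve, Ona, Wes}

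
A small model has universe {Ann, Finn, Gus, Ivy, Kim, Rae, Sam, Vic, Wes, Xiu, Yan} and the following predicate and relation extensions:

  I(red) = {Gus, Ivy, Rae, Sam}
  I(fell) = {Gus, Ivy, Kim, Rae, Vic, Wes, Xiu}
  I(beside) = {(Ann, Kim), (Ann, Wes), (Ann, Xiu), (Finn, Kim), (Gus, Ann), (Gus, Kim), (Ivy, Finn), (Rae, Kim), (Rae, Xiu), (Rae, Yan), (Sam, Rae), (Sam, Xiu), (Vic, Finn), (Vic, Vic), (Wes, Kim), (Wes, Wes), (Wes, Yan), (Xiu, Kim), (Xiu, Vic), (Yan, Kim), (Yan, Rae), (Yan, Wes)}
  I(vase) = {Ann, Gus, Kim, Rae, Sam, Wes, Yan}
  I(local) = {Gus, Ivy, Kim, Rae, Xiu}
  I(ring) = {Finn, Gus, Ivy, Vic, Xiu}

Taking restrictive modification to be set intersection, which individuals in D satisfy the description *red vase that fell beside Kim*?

⟦that fell⟧ = ⟦fell⟧ = {Gus, Ivy, Kim, Rae, Vic, Wes, Xiu}
⟦beside Kim⟧ = {x : ⟨x, Kim⟩ ∈ ⟦beside⟧} = {Ann, Finn, Gus, Rae, Wes, Xiu, Yan}
⟦vase⟧ = {Ann, Gus, Kim, Rae, Sam, Wes, Yan}
… ∩ ⟦that fell⟧ = {Ann, Gus, Kim, Rae, Sam, Wes, Yan} ∩ {Gus, Ivy, Kim, Rae, Vic, Wes, Xiu} = {Gus, Kim, Rae, Wes}
… ∩ ⟦beside Kim⟧ = {Gus, Kim, Rae, Wes} ∩ {Ann, Finn, Gus, Rae, Wes, Xiu, Yan} = {Gus, Rae, Wes}
… ∩ ⟦red⟧ = {Gus, Rae, Wes} ∩ {Gus, Ivy, Rae, Sam} = {Gus, Rae}
So ⟦red vase that fell beside Kim⟧ = {Gus, Rae}.

{Gus, Rae}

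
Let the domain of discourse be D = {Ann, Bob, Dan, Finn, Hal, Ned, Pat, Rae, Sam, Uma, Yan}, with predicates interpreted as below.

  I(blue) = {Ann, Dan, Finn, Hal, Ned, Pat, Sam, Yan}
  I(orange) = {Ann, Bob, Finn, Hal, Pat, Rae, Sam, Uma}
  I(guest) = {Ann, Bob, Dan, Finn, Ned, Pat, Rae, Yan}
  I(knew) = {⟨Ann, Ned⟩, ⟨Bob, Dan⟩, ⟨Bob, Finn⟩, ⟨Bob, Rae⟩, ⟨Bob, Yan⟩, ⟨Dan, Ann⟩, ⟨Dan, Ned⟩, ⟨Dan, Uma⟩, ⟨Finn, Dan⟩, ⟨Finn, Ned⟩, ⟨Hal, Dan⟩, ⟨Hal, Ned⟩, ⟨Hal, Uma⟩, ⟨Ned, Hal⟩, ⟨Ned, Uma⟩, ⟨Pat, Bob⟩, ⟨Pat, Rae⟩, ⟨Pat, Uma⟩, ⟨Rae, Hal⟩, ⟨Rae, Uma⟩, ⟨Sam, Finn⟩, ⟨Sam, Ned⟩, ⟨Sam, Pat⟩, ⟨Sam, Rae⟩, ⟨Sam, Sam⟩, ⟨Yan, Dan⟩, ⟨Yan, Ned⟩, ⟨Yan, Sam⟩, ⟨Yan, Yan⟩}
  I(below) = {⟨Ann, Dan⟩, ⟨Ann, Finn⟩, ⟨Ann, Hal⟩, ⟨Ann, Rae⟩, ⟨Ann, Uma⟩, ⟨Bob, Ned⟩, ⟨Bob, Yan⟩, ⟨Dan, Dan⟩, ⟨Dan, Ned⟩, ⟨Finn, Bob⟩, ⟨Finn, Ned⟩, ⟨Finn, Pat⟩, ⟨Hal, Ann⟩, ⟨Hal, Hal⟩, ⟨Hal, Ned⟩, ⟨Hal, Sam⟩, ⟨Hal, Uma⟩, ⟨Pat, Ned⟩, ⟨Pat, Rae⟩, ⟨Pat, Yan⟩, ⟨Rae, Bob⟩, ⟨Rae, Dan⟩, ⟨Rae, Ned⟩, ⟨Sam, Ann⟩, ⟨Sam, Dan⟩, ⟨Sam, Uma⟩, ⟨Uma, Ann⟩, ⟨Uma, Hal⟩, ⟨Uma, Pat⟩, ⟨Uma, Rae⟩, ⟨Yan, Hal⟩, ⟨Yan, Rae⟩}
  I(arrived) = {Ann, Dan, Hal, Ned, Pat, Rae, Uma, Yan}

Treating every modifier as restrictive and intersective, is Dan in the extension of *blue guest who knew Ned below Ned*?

⟦who knew Ned⟧ = {x : ⟨x, Ned⟩ ∈ ⟦knew⟧} = {Ann, Dan, Finn, Hal, Sam, Yan}
⟦below Ned⟧ = {x : ⟨x, Ned⟩ ∈ ⟦below⟧} = {Bob, Dan, Finn, Hal, Pat, Rae}
⟦guest⟧ = {Ann, Bob, Dan, Finn, Ned, Pat, Rae, Yan}
… ∩ ⟦who knew Ned⟧ = {Ann, Bob, Dan, Finn, Ned, Pat, Rae, Yan} ∩ {Ann, Dan, Finn, Hal, Sam, Yan} = {Ann, Dan, Finn, Yan}
… ∩ ⟦below Ned⟧ = {Ann, Dan, Finn, Yan} ∩ {Bob, Dan, Finn, Hal, Pat, Rae} = {Dan, Finn}
… ∩ ⟦blue⟧ = {Dan, Finn} ∩ {Ann, Dan, Finn, Hal, Ned, Pat, Sam, Yan} = {Dan, Finn}
⟦blue guest who knew Ned below Ned⟧ = {Dan, Finn}; Dan ∈ this set.

yes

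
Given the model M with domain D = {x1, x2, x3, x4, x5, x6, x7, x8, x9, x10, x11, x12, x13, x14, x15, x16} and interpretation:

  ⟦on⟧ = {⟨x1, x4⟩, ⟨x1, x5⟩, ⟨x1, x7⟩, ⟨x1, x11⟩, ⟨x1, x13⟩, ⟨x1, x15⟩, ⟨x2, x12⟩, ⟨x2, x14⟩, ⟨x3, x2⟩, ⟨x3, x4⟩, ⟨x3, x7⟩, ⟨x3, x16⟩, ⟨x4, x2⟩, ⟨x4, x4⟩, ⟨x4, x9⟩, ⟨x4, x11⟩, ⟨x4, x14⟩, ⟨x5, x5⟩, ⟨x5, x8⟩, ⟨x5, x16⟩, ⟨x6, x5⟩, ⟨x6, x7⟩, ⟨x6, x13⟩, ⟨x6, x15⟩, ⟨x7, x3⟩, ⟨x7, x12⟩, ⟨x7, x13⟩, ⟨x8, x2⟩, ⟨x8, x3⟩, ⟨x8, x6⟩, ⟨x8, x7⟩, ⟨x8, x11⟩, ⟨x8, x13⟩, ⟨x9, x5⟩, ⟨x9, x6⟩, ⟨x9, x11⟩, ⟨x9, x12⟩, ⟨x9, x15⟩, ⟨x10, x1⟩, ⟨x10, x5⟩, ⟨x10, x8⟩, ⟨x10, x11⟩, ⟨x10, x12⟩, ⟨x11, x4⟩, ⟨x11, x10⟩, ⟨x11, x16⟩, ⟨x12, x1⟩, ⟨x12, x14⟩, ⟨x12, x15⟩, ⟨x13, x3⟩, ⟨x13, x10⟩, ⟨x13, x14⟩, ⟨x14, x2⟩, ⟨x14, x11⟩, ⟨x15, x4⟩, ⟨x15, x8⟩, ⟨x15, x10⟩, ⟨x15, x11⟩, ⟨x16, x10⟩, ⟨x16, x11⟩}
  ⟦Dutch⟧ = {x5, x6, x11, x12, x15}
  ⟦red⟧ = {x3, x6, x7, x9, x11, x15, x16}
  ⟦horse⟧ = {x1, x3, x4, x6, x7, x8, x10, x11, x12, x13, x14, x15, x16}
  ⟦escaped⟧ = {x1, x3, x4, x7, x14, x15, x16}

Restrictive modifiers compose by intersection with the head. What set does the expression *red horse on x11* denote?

{x15, x16}

⟦on x11⟧ = {x : ⟨x, x11⟩ ∈ ⟦on⟧} = {x1, x4, x8, x9, x10, x14, x15, x16}
⟦horse⟧ = {x1, x3, x4, x6, x7, x8, x10, x11, x12, x13, x14, x15, x16}
… ∩ ⟦on x11⟧ = {x1, x3, x4, x6, x7, x8, x10, x11, x12, x13, x14, x15, x16} ∩ {x1, x4, x8, x9, x10, x14, x15, x16} = {x1, x4, x8, x10, x14, x15, x16}
… ∩ ⟦red⟧ = {x1, x4, x8, x10, x14, x15, x16} ∩ {x3, x6, x7, x9, x11, x15, x16} = {x15, x16}
So ⟦red horse on x11⟧ = {x15, x16}.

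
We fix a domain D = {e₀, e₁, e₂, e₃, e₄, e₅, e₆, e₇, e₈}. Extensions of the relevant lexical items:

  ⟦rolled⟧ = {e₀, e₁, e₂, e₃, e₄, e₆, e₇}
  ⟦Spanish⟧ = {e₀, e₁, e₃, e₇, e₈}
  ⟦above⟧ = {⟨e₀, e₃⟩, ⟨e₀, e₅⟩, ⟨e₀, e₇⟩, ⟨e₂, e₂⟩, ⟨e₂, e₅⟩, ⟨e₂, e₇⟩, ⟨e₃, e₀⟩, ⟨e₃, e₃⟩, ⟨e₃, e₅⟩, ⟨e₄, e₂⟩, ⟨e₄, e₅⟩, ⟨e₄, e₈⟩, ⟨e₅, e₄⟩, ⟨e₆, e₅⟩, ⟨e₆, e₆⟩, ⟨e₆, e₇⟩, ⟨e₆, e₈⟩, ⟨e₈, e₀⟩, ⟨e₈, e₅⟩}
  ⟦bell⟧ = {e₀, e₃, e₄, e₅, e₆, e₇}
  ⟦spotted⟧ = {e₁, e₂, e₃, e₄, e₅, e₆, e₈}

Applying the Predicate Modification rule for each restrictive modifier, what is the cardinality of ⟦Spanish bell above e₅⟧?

2

⟦above e₅⟧ = {x : ⟨x, e₅⟩ ∈ ⟦above⟧} = {e₀, e₂, e₃, e₄, e₆, e₈}
⟦bell⟧ = {e₀, e₃, e₄, e₅, e₆, e₇}
… ∩ ⟦above e₅⟧ = {e₀, e₃, e₄, e₅, e₆, e₇} ∩ {e₀, e₂, e₃, e₄, e₆, e₈} = {e₀, e₃, e₄, e₆}
… ∩ ⟦Spanish⟧ = {e₀, e₃, e₄, e₆} ∩ {e₀, e₁, e₃, e₇, e₈} = {e₀, e₃}
⟦Spanish bell above e₅⟧ = {e₀, e₃}, so the cardinality is 2.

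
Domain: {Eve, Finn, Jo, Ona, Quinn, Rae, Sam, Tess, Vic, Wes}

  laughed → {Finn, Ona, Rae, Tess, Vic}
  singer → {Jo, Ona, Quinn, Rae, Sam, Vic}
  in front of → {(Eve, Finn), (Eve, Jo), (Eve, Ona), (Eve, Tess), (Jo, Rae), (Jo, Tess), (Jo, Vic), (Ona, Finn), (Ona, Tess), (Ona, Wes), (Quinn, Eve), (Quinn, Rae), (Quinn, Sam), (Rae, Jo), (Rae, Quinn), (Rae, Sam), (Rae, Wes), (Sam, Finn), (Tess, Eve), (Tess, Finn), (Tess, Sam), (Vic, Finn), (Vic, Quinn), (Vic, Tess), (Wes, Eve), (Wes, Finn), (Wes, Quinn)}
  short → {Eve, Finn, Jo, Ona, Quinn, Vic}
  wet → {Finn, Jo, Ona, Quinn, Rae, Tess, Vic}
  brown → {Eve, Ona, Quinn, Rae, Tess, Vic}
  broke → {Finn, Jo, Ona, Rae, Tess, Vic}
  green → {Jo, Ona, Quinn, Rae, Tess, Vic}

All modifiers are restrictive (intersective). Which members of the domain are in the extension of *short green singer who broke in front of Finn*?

{Ona, Vic}

⟦who broke⟧ = ⟦broke⟧ = {Finn, Jo, Ona, Rae, Tess, Vic}
⟦in front of Finn⟧ = {x : ⟨x, Finn⟩ ∈ ⟦in front of⟧} = {Eve, Ona, Sam, Tess, Vic, Wes}
⟦singer⟧ = {Jo, Ona, Quinn, Rae, Sam, Vic}
… ∩ ⟦who broke⟧ = {Jo, Ona, Quinn, Rae, Sam, Vic} ∩ {Finn, Jo, Ona, Rae, Tess, Vic} = {Jo, Ona, Rae, Vic}
… ∩ ⟦in front of Finn⟧ = {Jo, Ona, Rae, Vic} ∩ {Eve, Ona, Sam, Tess, Vic, Wes} = {Ona, Vic}
… ∩ ⟦short⟧ = {Ona, Vic} ∩ {Eve, Finn, Jo, Ona, Quinn, Vic} = {Ona, Vic}
… ∩ ⟦green⟧ = {Ona, Vic} ∩ {Jo, Ona, Quinn, Rae, Tess, Vic} = {Ona, Vic}
So ⟦short green singer who broke in front of Finn⟧ = {Ona, Vic}.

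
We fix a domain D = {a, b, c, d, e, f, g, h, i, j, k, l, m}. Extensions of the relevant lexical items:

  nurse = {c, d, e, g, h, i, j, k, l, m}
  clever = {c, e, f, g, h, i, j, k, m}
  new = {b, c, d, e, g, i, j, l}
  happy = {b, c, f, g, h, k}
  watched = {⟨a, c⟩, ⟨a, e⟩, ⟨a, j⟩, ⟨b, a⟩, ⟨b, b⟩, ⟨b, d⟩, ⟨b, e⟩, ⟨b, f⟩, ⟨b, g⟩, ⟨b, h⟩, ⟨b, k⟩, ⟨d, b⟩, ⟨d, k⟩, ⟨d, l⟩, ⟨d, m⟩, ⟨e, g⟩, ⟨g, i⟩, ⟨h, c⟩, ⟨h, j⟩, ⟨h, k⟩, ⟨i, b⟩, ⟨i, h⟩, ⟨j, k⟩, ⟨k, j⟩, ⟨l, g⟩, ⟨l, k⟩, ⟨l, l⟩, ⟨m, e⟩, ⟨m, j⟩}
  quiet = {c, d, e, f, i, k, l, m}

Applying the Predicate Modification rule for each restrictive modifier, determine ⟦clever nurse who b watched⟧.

⟦who b watched⟧ = {x : ⟨b, x⟩ ∈ ⟦watched⟧} = {a, b, d, e, f, g, h, k}
⟦nurse⟧ = {c, d, e, g, h, i, j, k, l, m}
… ∩ ⟦who b watched⟧ = {c, d, e, g, h, i, j, k, l, m} ∩ {a, b, d, e, f, g, h, k} = {d, e, g, h, k}
… ∩ ⟦clever⟧ = {d, e, g, h, k} ∩ {c, e, f, g, h, i, j, k, m} = {e, g, h, k}
So ⟦clever nurse who b watched⟧ = {e, g, h, k}.

{e, g, h, k}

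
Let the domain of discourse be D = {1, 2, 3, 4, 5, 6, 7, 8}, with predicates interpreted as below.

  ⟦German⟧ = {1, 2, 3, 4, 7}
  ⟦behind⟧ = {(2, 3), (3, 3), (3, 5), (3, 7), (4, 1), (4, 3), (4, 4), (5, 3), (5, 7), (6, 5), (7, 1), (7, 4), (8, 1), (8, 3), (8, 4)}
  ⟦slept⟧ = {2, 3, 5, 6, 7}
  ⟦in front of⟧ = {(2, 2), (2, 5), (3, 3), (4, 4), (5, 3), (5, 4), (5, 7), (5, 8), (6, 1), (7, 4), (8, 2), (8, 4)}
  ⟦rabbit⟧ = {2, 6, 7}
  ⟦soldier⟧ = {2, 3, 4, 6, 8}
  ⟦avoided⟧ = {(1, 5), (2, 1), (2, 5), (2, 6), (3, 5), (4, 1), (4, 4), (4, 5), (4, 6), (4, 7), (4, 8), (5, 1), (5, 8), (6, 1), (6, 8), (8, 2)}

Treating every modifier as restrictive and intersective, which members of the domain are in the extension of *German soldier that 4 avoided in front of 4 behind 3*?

⟦that 4 avoided⟧ = {x : ⟨4, x⟩ ∈ ⟦avoided⟧} = {1, 4, 5, 6, 7, 8}
⟦in front of 4⟧ = {x : ⟨x, 4⟩ ∈ ⟦in front of⟧} = {4, 5, 7, 8}
⟦behind 3⟧ = {x : ⟨x, 3⟩ ∈ ⟦behind⟧} = {2, 3, 4, 5, 8}
⟦soldier⟧ = {2, 3, 4, 6, 8}
… ∩ ⟦that 4 avoided⟧ = {2, 3, 4, 6, 8} ∩ {1, 4, 5, 6, 7, 8} = {4, 6, 8}
… ∩ ⟦in front of 4⟧ = {4, 6, 8} ∩ {4, 5, 7, 8} = {4, 8}
… ∩ ⟦behind 3⟧ = {4, 8} ∩ {2, 3, 4, 5, 8} = {4, 8}
… ∩ ⟦German⟧ = {4, 8} ∩ {1, 2, 3, 4, 7} = {4}
So ⟦German soldier that 4 avoided in front of 4 behind 3⟧ = {4}.

{4}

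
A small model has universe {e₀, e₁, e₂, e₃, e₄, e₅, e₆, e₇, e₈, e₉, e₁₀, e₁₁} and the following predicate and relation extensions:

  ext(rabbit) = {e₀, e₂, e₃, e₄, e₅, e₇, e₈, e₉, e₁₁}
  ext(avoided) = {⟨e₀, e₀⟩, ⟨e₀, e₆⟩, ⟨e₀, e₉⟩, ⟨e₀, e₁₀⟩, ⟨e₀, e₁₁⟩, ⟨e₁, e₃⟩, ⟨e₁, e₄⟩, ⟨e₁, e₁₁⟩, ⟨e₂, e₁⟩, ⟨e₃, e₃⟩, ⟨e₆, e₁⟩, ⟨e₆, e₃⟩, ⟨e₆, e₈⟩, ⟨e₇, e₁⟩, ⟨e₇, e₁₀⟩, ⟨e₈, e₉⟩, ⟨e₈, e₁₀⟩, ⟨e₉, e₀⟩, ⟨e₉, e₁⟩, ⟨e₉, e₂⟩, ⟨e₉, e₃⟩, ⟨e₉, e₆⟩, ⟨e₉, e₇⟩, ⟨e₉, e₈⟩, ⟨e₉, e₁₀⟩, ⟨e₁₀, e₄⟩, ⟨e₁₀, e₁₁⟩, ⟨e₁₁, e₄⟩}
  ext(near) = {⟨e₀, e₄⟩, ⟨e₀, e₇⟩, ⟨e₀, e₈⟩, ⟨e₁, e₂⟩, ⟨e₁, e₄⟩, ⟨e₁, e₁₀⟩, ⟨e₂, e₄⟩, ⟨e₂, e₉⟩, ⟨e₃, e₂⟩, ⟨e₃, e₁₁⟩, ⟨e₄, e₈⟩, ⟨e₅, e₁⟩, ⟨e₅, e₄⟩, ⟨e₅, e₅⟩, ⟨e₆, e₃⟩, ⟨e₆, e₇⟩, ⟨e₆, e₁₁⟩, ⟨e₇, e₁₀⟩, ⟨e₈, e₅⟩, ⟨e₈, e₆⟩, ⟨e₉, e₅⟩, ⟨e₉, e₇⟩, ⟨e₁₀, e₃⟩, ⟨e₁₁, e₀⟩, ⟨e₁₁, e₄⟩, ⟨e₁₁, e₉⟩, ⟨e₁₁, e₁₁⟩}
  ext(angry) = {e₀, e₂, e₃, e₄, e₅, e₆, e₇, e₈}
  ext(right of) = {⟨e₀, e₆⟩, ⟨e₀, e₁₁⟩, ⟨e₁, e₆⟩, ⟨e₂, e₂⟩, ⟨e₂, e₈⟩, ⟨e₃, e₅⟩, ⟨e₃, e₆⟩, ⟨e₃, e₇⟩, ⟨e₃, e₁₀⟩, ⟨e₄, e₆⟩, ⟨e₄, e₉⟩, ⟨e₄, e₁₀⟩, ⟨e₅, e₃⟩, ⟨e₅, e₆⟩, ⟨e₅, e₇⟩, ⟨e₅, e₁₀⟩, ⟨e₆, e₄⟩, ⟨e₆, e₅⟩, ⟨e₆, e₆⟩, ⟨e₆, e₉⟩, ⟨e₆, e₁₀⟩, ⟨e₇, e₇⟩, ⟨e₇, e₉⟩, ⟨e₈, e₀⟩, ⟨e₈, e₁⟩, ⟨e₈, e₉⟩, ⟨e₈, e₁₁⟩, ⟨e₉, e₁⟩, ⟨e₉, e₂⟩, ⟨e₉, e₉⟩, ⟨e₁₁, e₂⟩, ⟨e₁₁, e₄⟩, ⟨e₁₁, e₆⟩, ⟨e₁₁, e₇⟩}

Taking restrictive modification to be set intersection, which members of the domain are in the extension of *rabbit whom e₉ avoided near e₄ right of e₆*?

{e₀}

⟦whom e₉ avoided⟧ = {x : ⟨e₉, x⟩ ∈ ⟦avoided⟧} = {e₀, e₁, e₂, e₃, e₆, e₇, e₈, e₁₀}
⟦near e₄⟧ = {x : ⟨x, e₄⟩ ∈ ⟦near⟧} = {e₀, e₁, e₂, e₅, e₁₁}
⟦right of e₆⟧ = {x : ⟨x, e₆⟩ ∈ ⟦right of⟧} = {e₀, e₁, e₃, e₄, e₅, e₆, e₁₁}
⟦rabbit⟧ = {e₀, e₂, e₃, e₄, e₅, e₇, e₈, e₉, e₁₁}
… ∩ ⟦whom e₉ avoided⟧ = {e₀, e₂, e₃, e₄, e₅, e₇, e₈, e₉, e₁₁} ∩ {e₀, e₁, e₂, e₃, e₆, e₇, e₈, e₁₀} = {e₀, e₂, e₃, e₇, e₈}
… ∩ ⟦near e₄⟧ = {e₀, e₂, e₃, e₇, e₈} ∩ {e₀, e₁, e₂, e₅, e₁₁} = {e₀, e₂}
… ∩ ⟦right of e₆⟧ = {e₀, e₂} ∩ {e₀, e₁, e₃, e₄, e₅, e₆, e₁₁} = {e₀}
So ⟦rabbit whom e₉ avoided near e₄ right of e₆⟧ = {e₀}.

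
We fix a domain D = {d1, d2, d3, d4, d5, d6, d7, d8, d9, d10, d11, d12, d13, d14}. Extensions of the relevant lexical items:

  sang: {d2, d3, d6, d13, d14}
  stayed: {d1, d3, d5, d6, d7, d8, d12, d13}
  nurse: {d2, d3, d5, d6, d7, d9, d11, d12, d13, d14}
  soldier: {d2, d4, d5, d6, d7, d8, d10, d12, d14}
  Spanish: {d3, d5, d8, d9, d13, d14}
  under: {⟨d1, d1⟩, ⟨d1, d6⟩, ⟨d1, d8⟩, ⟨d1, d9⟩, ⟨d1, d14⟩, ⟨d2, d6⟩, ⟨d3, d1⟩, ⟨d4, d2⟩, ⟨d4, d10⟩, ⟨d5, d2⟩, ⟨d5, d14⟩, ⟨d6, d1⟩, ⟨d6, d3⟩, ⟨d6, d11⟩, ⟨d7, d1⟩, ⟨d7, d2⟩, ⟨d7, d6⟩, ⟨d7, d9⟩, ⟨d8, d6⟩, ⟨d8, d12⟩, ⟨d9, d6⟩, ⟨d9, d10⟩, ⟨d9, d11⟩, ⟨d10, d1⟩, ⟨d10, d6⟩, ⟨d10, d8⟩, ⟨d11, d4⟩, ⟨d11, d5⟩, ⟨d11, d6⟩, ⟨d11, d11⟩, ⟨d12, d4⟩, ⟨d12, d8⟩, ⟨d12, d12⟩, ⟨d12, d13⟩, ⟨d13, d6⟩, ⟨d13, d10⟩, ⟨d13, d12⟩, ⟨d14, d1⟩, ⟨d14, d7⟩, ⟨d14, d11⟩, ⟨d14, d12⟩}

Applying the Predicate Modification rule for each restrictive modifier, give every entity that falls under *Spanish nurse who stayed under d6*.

⟦who stayed⟧ = ⟦stayed⟧ = {d1, d3, d5, d6, d7, d8, d12, d13}
⟦under d6⟧ = {x : ⟨x, d6⟩ ∈ ⟦under⟧} = {d1, d2, d7, d8, d9, d10, d11, d13}
⟦nurse⟧ = {d2, d3, d5, d6, d7, d9, d11, d12, d13, d14}
… ∩ ⟦who stayed⟧ = {d2, d3, d5, d6, d7, d9, d11, d12, d13, d14} ∩ {d1, d3, d5, d6, d7, d8, d12, d13} = {d3, d5, d6, d7, d12, d13}
… ∩ ⟦under d6⟧ = {d3, d5, d6, d7, d12, d13} ∩ {d1, d2, d7, d8, d9, d10, d11, d13} = {d7, d13}
… ∩ ⟦Spanish⟧ = {d7, d13} ∩ {d3, d5, d8, d9, d13, d14} = {d13}
So ⟦Spanish nurse who stayed under d6⟧ = {d13}.

{d13}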